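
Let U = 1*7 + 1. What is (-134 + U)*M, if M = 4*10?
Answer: -5040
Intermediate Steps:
M = 40
U = 8 (U = 7 + 1 = 8)
(-134 + U)*M = (-134 + 8)*40 = -126*40 = -5040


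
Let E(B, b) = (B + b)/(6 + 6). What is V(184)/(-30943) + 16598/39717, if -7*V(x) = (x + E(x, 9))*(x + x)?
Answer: 931361798/1228963131 ≈ 0.75784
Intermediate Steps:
E(B, b) = B/12 + b/12 (E(B, b) = (B + b)/12 = (B + b)*(1/12) = B/12 + b/12)
V(x) = -2*x*(¾ + 13*x/12)/7 (V(x) = -(x + (x/12 + (1/12)*9))*(x + x)/7 = -(x + (x/12 + ¾))*2*x/7 = -(x + (¾ + x/12))*2*x/7 = -(¾ + 13*x/12)*2*x/7 = -2*x*(¾ + 13*x/12)/7)
V(184)/(-30943) + 16598/39717 = -1/42*184*(9 + 13*184)/(-30943) + 16598/39717 = -1/42*184*(9 + 2392)*(-1/30943) + 16598*(1/39717) = -1/42*184*2401*(-1/30943) + 16598/39717 = -31556/3*(-1/30943) + 16598/39717 = 31556/92829 + 16598/39717 = 931361798/1228963131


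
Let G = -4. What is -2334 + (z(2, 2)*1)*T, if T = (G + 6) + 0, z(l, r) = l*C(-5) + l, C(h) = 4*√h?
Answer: -2330 + 16*I*√5 ≈ -2330.0 + 35.777*I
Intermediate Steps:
z(l, r) = l + 4*I*l*√5 (z(l, r) = l*(4*√(-5)) + l = l*(4*(I*√5)) + l = l*(4*I*√5) + l = 4*I*l*√5 + l = l + 4*I*l*√5)
T = 2 (T = (-4 + 6) + 0 = 2 + 0 = 2)
-2334 + (z(2, 2)*1)*T = -2334 + ((2*(1 + 4*I*√5))*1)*2 = -2334 + ((2 + 8*I*√5)*1)*2 = -2334 + (2 + 8*I*√5)*2 = -2334 + (4 + 16*I*√5) = -2330 + 16*I*√5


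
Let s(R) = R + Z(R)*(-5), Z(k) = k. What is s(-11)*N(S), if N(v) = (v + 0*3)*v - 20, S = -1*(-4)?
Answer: -176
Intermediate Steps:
s(R) = -4*R (s(R) = R + R*(-5) = R - 5*R = -4*R)
S = 4
N(v) = -20 + v**2 (N(v) = (v + 0)*v - 20 = v*v - 20 = v**2 - 20 = -20 + v**2)
s(-11)*N(S) = (-4*(-11))*(-20 + 4**2) = 44*(-20 + 16) = 44*(-4) = -176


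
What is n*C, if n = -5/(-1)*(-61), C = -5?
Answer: 1525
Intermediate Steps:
n = -305 (n = -5*(-1)*(-61) = 5*(-61) = -305)
n*C = -305*(-5) = 1525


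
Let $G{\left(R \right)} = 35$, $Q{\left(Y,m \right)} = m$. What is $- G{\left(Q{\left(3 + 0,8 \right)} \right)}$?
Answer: $-35$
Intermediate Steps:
$- G{\left(Q{\left(3 + 0,8 \right)} \right)} = \left(-1\right) 35 = -35$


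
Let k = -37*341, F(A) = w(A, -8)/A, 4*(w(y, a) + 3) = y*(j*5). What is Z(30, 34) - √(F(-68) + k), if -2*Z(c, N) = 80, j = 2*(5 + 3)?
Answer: -40 - 3*I*√1618009/34 ≈ -40.0 - 112.24*I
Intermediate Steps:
j = 16 (j = 2*8 = 16)
Z(c, N) = -40 (Z(c, N) = -½*80 = -40)
w(y, a) = -3 + 20*y (w(y, a) = -3 + (y*(16*5))/4 = -3 + (y*80)/4 = -3 + (80*y)/4 = -3 + 20*y)
F(A) = (-3 + 20*A)/A
k = -12617
Z(30, 34) - √(F(-68) + k) = -40 - √((20 - 3/(-68)) - 12617) = -40 - √((20 - 3*(-1/68)) - 12617) = -40 - √((20 + 3/68) - 12617) = -40 - √(1363/68 - 12617) = -40 - √(-856593/68) = -40 - 3*I*√1618009/34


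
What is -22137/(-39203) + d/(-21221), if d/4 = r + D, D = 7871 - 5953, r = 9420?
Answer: -1308165179/831926863 ≈ -1.5725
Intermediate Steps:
D = 1918
d = 45352 (d = 4*(9420 + 1918) = 4*11338 = 45352)
-22137/(-39203) + d/(-21221) = -22137/(-39203) + 45352/(-21221) = -22137*(-1/39203) + 45352*(-1/21221) = 22137/39203 - 45352/21221 = -1308165179/831926863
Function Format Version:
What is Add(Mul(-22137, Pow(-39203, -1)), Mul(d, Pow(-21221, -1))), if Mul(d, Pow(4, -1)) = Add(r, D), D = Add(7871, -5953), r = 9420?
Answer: Rational(-1308165179, 831926863) ≈ -1.5725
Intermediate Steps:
D = 1918
d = 45352 (d = Mul(4, Add(9420, 1918)) = Mul(4, 11338) = 45352)
Add(Mul(-22137, Pow(-39203, -1)), Mul(d, Pow(-21221, -1))) = Add(Mul(-22137, Pow(-39203, -1)), Mul(45352, Pow(-21221, -1))) = Add(Mul(-22137, Rational(-1, 39203)), Mul(45352, Rational(-1, 21221))) = Add(Rational(22137, 39203), Rational(-45352, 21221)) = Rational(-1308165179, 831926863)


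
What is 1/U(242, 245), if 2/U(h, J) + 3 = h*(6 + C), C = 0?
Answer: 1449/2 ≈ 724.50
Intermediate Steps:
U(h, J) = 2/(-3 + 6*h) (U(h, J) = 2/(-3 + h*(6 + 0)) = 2/(-3 + h*6) = 2/(-3 + 6*h))
1/U(242, 245) = 1/(2/(3*(-1 + 2*242))) = 1/(2/(3*(-1 + 484))) = 1/((2/3)/483) = 1/((2/3)*(1/483)) = 1/(2/1449) = 1449/2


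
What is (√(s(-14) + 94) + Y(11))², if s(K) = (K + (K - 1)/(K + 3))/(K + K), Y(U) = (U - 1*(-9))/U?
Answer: (280 + √2240007)²/23716 ≈ 133.10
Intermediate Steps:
Y(U) = (9 + U)/U (Y(U) = (U + 9)/U = (9 + U)/U)
s(K) = (K + (-1 + K)/(3 + K))/(2*K) (s(K) = (K + (-1 + K)/(3 + K))/((2*K)) = (K + (-1 + K)/(3 + K))*(1/(2*K)) = (K + (-1 + K)/(3 + K))/(2*K))
(√(s(-14) + 94) + Y(11))² = (√((½)*(-1 + (-14)² + 4*(-14))/(-14*(3 - 14)) + 94) + (9 + 11)/11)² = (√((½)*(-1/14)*(-1 + 196 - 56)/(-11) + 94) + (1/11)*20)² = (√((½)*(-1/14)*(-1/11)*139 + 94) + 20/11)² = (√(139/308 + 94) + 20/11)² = (√(29091/308) + 20/11)² = (√2240007/154 + 20/11)² = (20/11 + √2240007/154)²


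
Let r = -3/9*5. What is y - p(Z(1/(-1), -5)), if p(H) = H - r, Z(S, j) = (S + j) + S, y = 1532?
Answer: 4612/3 ≈ 1537.3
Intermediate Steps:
r = -5/3 (r = -3*⅑*5 = -⅓*5 = -5/3 ≈ -1.6667)
Z(S, j) = j + 2*S
p(H) = 5/3 + H (p(H) = H - 1*(-5/3) = H + 5/3 = 5/3 + H)
y - p(Z(1/(-1), -5)) = 1532 - (5/3 + (-5 + 2/(-1))) = 1532 - (5/3 + (-5 + 2*(-1))) = 1532 - (5/3 + (-5 - 2)) = 1532 - (5/3 - 7) = 1532 - 1*(-16/3) = 1532 + 16/3 = 4612/3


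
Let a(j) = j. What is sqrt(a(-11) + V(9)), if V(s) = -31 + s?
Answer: I*sqrt(33) ≈ 5.7446*I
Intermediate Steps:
sqrt(a(-11) + V(9)) = sqrt(-11 + (-31 + 9)) = sqrt(-11 - 22) = sqrt(-33) = I*sqrt(33)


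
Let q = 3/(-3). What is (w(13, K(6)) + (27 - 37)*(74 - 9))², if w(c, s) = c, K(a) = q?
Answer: 405769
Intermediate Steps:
q = -1 (q = 3*(-⅓) = -1)
K(a) = -1
(w(13, K(6)) + (27 - 37)*(74 - 9))² = (13 + (27 - 37)*(74 - 9))² = (13 - 10*65)² = (13 - 650)² = (-637)² = 405769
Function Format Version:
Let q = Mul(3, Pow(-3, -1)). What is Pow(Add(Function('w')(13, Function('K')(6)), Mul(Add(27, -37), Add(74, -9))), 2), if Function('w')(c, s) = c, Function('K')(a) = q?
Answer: 405769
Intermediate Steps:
q = -1 (q = Mul(3, Rational(-1, 3)) = -1)
Function('K')(a) = -1
Pow(Add(Function('w')(13, Function('K')(6)), Mul(Add(27, -37), Add(74, -9))), 2) = Pow(Add(13, Mul(Add(27, -37), Add(74, -9))), 2) = Pow(Add(13, Mul(-10, 65)), 2) = Pow(Add(13, -650), 2) = Pow(-637, 2) = 405769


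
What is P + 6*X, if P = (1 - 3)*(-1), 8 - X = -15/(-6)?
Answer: 35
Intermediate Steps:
X = 11/2 (X = 8 - (-15)/(-6) = 8 - (-15)*(-1)/6 = 8 - 1*5/2 = 8 - 5/2 = 11/2 ≈ 5.5000)
P = 2 (P = -2*(-1) = 2)
P + 6*X = 2 + 6*(11/2) = 2 + 33 = 35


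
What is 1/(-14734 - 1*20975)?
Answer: -1/35709 ≈ -2.8004e-5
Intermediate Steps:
1/(-14734 - 1*20975) = 1/(-14734 - 20975) = 1/(-35709) = -1/35709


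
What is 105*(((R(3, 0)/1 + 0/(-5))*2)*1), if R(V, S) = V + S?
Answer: 630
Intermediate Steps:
R(V, S) = S + V
105*(((R(3, 0)/1 + 0/(-5))*2)*1) = 105*((((0 + 3)/1 + 0/(-5))*2)*1) = 105*(((3*1 + 0*(-⅕))*2)*1) = 105*(((3 + 0)*2)*1) = 105*((3*2)*1) = 105*(6*1) = 105*6 = 630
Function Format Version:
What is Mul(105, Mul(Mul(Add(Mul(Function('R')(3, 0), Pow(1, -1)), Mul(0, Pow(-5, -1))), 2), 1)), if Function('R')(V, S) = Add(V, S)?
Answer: 630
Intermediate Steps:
Function('R')(V, S) = Add(S, V)
Mul(105, Mul(Mul(Add(Mul(Function('R')(3, 0), Pow(1, -1)), Mul(0, Pow(-5, -1))), 2), 1)) = Mul(105, Mul(Mul(Add(Mul(Add(0, 3), Pow(1, -1)), Mul(0, Pow(-5, -1))), 2), 1)) = Mul(105, Mul(Mul(Add(Mul(3, 1), Mul(0, Rational(-1, 5))), 2), 1)) = Mul(105, Mul(Mul(Add(3, 0), 2), 1)) = Mul(105, Mul(Mul(3, 2), 1)) = Mul(105, Mul(6, 1)) = Mul(105, 6) = 630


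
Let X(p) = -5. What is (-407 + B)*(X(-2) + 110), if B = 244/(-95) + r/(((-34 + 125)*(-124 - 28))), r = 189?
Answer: -84980091/1976 ≈ -43006.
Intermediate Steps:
B = -25511/9880 (B = 244/(-95) + 189/(((-34 + 125)*(-124 - 28))) = 244*(-1/95) + 189/((91*(-152))) = -244/95 + 189/(-13832) = -244/95 + 189*(-1/13832) = -244/95 - 27/1976 = -25511/9880 ≈ -2.5821)
(-407 + B)*(X(-2) + 110) = (-407 - 25511/9880)*(-5 + 110) = -4046671/9880*105 = -84980091/1976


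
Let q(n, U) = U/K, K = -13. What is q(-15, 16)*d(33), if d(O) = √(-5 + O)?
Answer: -32*√7/13 ≈ -6.5126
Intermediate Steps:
q(n, U) = -U/13 (q(n, U) = U/(-13) = U*(-1/13) = -U/13)
q(-15, 16)*d(33) = (-1/13*16)*√(-5 + 33) = -32*√7/13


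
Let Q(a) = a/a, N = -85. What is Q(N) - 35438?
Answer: -35437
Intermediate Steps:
Q(a) = 1
Q(N) - 35438 = 1 - 35438 = -35437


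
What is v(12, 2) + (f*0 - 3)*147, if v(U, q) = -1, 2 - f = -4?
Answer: -442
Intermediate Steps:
f = 6 (f = 2 - 1*(-4) = 2 + 4 = 6)
v(12, 2) + (f*0 - 3)*147 = -1 + (6*0 - 3)*147 = -1 + (0 - 3)*147 = -1 - 3*147 = -1 - 441 = -442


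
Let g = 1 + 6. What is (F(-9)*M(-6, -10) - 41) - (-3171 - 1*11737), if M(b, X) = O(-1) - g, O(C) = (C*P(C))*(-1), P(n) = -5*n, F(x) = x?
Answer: 14885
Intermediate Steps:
g = 7
O(C) = 5*C**2 (O(C) = (C*(-5*C))*(-1) = -5*C**2*(-1) = 5*C**2)
M(b, X) = -2 (M(b, X) = 5*(-1)**2 - 1*7 = 5*1 - 7 = 5 - 7 = -2)
(F(-9)*M(-6, -10) - 41) - (-3171 - 1*11737) = (-9*(-2) - 41) - (-3171 - 1*11737) = (18 - 41) - (-3171 - 11737) = -23 - 1*(-14908) = -23 + 14908 = 14885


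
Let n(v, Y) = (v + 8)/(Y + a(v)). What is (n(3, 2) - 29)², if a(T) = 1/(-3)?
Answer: 12544/25 ≈ 501.76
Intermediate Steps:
a(T) = -⅓
n(v, Y) = (8 + v)/(-⅓ + Y) (n(v, Y) = (v + 8)/(Y - ⅓) = (8 + v)/(-⅓ + Y))
(n(3, 2) - 29)² = (3*(8 + 3)/(-1 + 3*2) - 29)² = (3*11/(-1 + 6) - 29)² = (3*11/5 - 29)² = (3*(⅕)*11 - 29)² = (33/5 - 29)² = (-112/5)² = 12544/25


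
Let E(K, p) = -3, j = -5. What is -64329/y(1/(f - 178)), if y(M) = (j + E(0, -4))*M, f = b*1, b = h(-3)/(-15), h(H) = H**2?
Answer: -57445797/40 ≈ -1.4361e+6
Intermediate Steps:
b = -3/5 (b = (-3)**2/(-15) = 9*(-1/15) = -3/5 ≈ -0.60000)
f = -3/5 (f = -3/5*1 = -3/5 ≈ -0.60000)
y(M) = -8*M (y(M) = (-5 - 3)*M = -8*M)
-64329/y(1/(f - 178)) = -64329/((-8/(-3/5 - 178))) = -64329/((-8/(-893/5))) = -64329/((-8*(-5/893))) = -64329/40/893 = -64329*893/40 = -57445797/40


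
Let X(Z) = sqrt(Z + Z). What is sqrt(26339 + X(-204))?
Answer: sqrt(26339 + 2*I*sqrt(102)) ≈ 162.29 + 0.0622*I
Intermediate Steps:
X(Z) = sqrt(2)*sqrt(Z) (X(Z) = sqrt(2*Z) = sqrt(2)*sqrt(Z))
sqrt(26339 + X(-204)) = sqrt(26339 + sqrt(2)*sqrt(-204)) = sqrt(26339 + sqrt(2)*(2*I*sqrt(51))) = sqrt(26339 + 2*I*sqrt(102))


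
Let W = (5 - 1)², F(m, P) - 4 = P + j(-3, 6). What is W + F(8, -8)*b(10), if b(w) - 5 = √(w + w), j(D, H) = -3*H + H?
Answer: -64 - 32*√5 ≈ -135.55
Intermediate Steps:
j(D, H) = -2*H
F(m, P) = -8 + P (F(m, P) = 4 + (P - 2*6) = 4 + (P - 12) = 4 + (-12 + P) = -8 + P)
b(w) = 5 + √2*√w (b(w) = 5 + √(w + w) = 5 + √(2*w) = 5 + √2*√w)
W = 16 (W = 4² = 16)
W + F(8, -8)*b(10) = 16 + (-8 - 8)*(5 + √2*√10) = 16 - 16*(5 + 2*√5) = 16 + (-80 - 32*√5) = -64 - 32*√5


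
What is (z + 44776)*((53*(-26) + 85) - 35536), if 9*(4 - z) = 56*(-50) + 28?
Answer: -1660545952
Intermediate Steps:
z = 312 (z = 4 - (56*(-50) + 28)/9 = 4 - (-2800 + 28)/9 = 4 - 1/9*(-2772) = 4 + 308 = 312)
(z + 44776)*((53*(-26) + 85) - 35536) = (312 + 44776)*((53*(-26) + 85) - 35536) = 45088*((-1378 + 85) - 35536) = 45088*(-1293 - 35536) = 45088*(-36829) = -1660545952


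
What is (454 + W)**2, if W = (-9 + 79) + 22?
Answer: 298116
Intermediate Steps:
W = 92 (W = 70 + 22 = 92)
(454 + W)**2 = (454 + 92)**2 = 546**2 = 298116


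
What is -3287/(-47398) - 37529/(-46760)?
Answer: 966249831/1108165240 ≈ 0.87194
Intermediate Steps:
-3287/(-47398) - 37529/(-46760) = -3287*(-1/47398) - 37529*(-1/46760) = 3287/47398 + 37529/46760 = 966249831/1108165240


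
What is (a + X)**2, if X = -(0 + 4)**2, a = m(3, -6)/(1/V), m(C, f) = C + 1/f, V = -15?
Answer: 13689/4 ≈ 3422.3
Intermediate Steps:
a = -85/2 (a = (3 + 1/(-6))/(1/(-15)) = (3 - 1/6)/(-1/15) = (17/6)*(-15) = -85/2 ≈ -42.500)
X = -16 (X = -1*4**2 = -1*16 = -16)
(a + X)**2 = (-85/2 - 16)**2 = (-117/2)**2 = 13689/4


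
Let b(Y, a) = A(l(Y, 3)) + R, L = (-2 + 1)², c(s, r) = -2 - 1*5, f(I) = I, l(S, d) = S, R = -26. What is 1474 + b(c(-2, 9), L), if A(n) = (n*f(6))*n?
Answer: 1742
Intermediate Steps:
c(s, r) = -7 (c(s, r) = -2 - 5 = -7)
A(n) = 6*n² (A(n) = (n*6)*n = (6*n)*n = 6*n²)
L = 1 (L = (-1)² = 1)
b(Y, a) = -26 + 6*Y² (b(Y, a) = 6*Y² - 26 = -26 + 6*Y²)
1474 + b(c(-2, 9), L) = 1474 + (-26 + 6*(-7)²) = 1474 + (-26 + 6*49) = 1474 + (-26 + 294) = 1474 + 268 = 1742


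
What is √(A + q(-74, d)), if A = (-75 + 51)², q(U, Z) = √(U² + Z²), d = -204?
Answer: √(576 + 2*√11773) ≈ 28.160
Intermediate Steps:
A = 576 (A = (-24)² = 576)
√(A + q(-74, d)) = √(576 + √((-74)² + (-204)²)) = √(576 + √(5476 + 41616)) = √(576 + √47092) = √(576 + 2*√11773)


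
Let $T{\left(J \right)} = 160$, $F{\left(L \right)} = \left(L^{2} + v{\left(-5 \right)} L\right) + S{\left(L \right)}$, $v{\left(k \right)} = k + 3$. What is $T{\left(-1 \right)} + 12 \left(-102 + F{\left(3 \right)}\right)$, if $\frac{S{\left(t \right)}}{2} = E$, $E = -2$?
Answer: $-1076$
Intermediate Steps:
$v{\left(k \right)} = 3 + k$
$S{\left(t \right)} = -4$ ($S{\left(t \right)} = 2 \left(-2\right) = -4$)
$F{\left(L \right)} = -4 + L^{2} - 2 L$ ($F{\left(L \right)} = \left(L^{2} + \left(3 - 5\right) L\right) - 4 = \left(L^{2} - 2 L\right) - 4 = -4 + L^{2} - 2 L$)
$T{\left(-1 \right)} + 12 \left(-102 + F{\left(3 \right)}\right) = 160 + 12 \left(-102 - \left(10 - 9\right)\right) = 160 + 12 \left(-102 - 1\right) = 160 + 12 \left(-103\right) = 160 - 1236 = -1076$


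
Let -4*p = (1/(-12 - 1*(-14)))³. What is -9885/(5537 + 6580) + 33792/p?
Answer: -4367551711/4039 ≈ -1.0813e+6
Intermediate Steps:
p = -1/32 (p = -1/(4*(-12 - 1*(-14))³) = -1/(4*(-12 + 14)³) = -(1/2)³/4 = -(½)³/4 = -¼*⅛ = -1/32 ≈ -0.031250)
-9885/(5537 + 6580) + 33792/p = -9885/(5537 + 6580) + 33792/(-1/32) = -9885/12117 + 33792*(-32) = -9885*1/12117 - 1081344 = -3295/4039 - 1081344 = -4367551711/4039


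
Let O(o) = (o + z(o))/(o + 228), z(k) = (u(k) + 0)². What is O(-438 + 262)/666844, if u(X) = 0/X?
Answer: -11/2167243 ≈ -5.0756e-6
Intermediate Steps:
u(X) = 0
z(k) = 0 (z(k) = (0 + 0)² = 0² = 0)
O(o) = o/(228 + o) (O(o) = (o + 0)/(o + 228) = o/(228 + o))
O(-438 + 262)/666844 = ((-438 + 262)/(228 + (-438 + 262)))/666844 = -176/(228 - 176)*(1/666844) = -176/52*(1/666844) = -176*1/52*(1/666844) = -44/13*1/666844 = -11/2167243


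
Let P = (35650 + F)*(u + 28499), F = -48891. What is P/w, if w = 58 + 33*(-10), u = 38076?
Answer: 881519575/272 ≈ 3.2409e+6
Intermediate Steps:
w = -272 (w = 58 - 330 = -272)
P = -881519575 (P = (35650 - 48891)*(38076 + 28499) = -13241*66575 = -881519575)
P/w = -881519575/(-272) = -881519575*(-1/272) = 881519575/272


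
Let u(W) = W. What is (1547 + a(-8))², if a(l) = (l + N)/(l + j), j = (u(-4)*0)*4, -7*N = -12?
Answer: 469545561/196 ≈ 2.3956e+6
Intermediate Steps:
N = 12/7 (N = -⅐*(-12) = 12/7 ≈ 1.7143)
j = 0 (j = -4*0*4 = 0*4 = 0)
a(l) = (12/7 + l)/l (a(l) = (l + 12/7)/(l + 0) = (12/7 + l)/l)
(1547 + a(-8))² = (1547 + (12/7 - 8)/(-8))² = (1547 - ⅛*(-44/7))² = (1547 + 11/14)² = (21669/14)² = 469545561/196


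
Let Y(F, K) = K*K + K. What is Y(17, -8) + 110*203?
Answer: 22386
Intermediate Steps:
Y(F, K) = K + K² (Y(F, K) = K² + K = K + K²)
Y(17, -8) + 110*203 = -8*(1 - 8) + 110*203 = -8*(-7) + 22330 = 56 + 22330 = 22386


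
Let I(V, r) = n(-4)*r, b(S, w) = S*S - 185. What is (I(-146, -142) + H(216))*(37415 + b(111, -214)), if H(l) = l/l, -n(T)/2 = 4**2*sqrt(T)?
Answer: 49551 + 450319488*I ≈ 49551.0 + 4.5032e+8*I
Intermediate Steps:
n(T) = -32*sqrt(T) (n(T) = -2*4**2*sqrt(T) = -32*sqrt(T))
b(S, w) = -185 + S**2 (b(S, w) = S**2 - 185 = -185 + S**2)
H(l) = 1
I(V, r) = -64*I*r (I(V, r) = (-64*I)*r = -64*I*r)
(I(-146, -142) + H(216))*(37415 + b(111, -214)) = (-64*I*(-142) + 1)*(37415 + (-185 + 111**2)) = (9088*I + 1)*(37415 + (-185 + 12321)) = (1 + 9088*I)*(37415 + 12136) = (1 + 9088*I)*49551 = 49551 + 450319488*I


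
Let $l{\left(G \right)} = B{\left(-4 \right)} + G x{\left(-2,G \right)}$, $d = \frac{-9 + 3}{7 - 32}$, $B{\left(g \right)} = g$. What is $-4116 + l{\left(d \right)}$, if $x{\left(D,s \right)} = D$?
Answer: $- \frac{103012}{25} \approx -4120.5$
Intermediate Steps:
$d = \frac{6}{25}$ ($d = - \frac{6}{-25} = \left(-6\right) \left(- \frac{1}{25}\right) = \frac{6}{25} \approx 0.24$)
$l{\left(G \right)} = -4 - 2 G$ ($l{\left(G \right)} = -4 + G \left(-2\right) = -4 - 2 G$)
$-4116 + l{\left(d \right)} = -4116 - \frac{112}{25} = - \frac{103012}{25}$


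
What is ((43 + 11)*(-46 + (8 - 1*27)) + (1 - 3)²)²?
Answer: 12292036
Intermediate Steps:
((43 + 11)*(-46 + (8 - 1*27)) + (1 - 3)²)² = (54*(-46 + (8 - 27)) + (-2)²)² = (54*(-46 - 19) + 4)² = (54*(-65) + 4)² = (-3510 + 4)² = (-3506)² = 12292036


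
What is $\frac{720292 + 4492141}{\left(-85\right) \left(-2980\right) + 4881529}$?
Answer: $\frac{5212433}{5134829} \approx 1.0151$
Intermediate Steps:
$\frac{720292 + 4492141}{\left(-85\right) \left(-2980\right) + 4881529} = \frac{5212433}{253300 + 4881529} = \frac{5212433}{5134829}$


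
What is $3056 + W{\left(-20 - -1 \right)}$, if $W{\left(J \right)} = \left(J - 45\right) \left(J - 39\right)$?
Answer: $6768$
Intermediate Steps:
$W{\left(J \right)} = \left(-45 + J\right) \left(-39 + J\right)$
$3056 + W{\left(-20 - -1 \right)} = 3056 + \left(1755 + \left(-20 - -1\right)^{2} - 84 \left(-20 - -1\right)\right) = 3056 + \left(1755 + \left(-20 + 1\right)^{2} - 84 \left(-20 + 1\right)\right) = 3056 + \left(1755 + \left(-19\right)^{2} - -1596\right) = 3056 + \left(1755 + 361 + 1596\right) = 3056 + 3712 = 6768$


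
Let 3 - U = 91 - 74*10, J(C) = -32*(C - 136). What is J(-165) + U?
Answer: 10284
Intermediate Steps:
J(C) = 4352 - 32*C (J(C) = -32*(-136 + C) = 4352 - 32*C)
U = 652 (U = 3 - (91 - 74*10) = 3 - (91 - 740) = 3 - 1*(-649) = 3 + 649 = 652)
J(-165) + U = (4352 - 32*(-165)) + 652 = (4352 + 5280) + 652 = 9632 + 652 = 10284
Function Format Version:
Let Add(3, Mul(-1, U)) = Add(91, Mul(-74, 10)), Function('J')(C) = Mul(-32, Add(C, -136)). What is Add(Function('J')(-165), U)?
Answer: 10284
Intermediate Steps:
Function('J')(C) = Add(4352, Mul(-32, C)) (Function('J')(C) = Mul(-32, Add(-136, C)) = Add(4352, Mul(-32, C)))
U = 652 (U = Add(3, Mul(-1, Add(91, Mul(-74, 10)))) = Add(3, Mul(-1, Add(91, -740))) = Add(3, Mul(-1, -649)) = Add(3, 649) = 652)
Add(Function('J')(-165), U) = Add(Add(4352, Mul(-32, -165)), 652) = Add(Add(4352, 5280), 652) = Add(9632, 652) = 10284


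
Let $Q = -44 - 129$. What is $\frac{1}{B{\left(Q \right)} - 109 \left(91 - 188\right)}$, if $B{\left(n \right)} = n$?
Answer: $\frac{1}{10400} \approx 9.6154 \cdot 10^{-5}$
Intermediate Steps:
$Q = -173$ ($Q = -44 - 129 = -173$)
$\frac{1}{B{\left(Q \right)} - 109 \left(91 - 188\right)} = \frac{1}{-173 - 109 \left(91 - 188\right)} = \frac{1}{-173 - -10573} = \frac{1}{-173 + 10573} = \frac{1}{10400}$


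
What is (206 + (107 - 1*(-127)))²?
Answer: 193600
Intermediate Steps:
(206 + (107 - 1*(-127)))² = (206 + (107 + 127))² = (206 + 234)² = 440² = 193600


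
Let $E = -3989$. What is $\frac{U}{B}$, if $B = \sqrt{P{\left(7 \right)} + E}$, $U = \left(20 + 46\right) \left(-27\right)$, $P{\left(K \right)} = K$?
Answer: $\frac{81 i \sqrt{3982}}{181} \approx 28.24 i$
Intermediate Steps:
$U = -1782$ ($U = 66 \left(-27\right) = -1782$)
$B = i \sqrt{3982}$ ($B = \sqrt{7 - 3989} = \sqrt{-3982} = i \sqrt{3982} \approx 63.103 i$)
$\frac{U}{B} = - \frac{1782}{i \sqrt{3982}} = - 1782 \left(- \frac{i \sqrt{3982}}{3982}\right) = \frac{81 i \sqrt{3982}}{181}$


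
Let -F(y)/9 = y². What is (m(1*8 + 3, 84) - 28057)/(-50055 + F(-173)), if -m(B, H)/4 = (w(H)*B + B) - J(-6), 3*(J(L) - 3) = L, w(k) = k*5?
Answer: 46577/319416 ≈ 0.14582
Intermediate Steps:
w(k) = 5*k
J(L) = 3 + L/3
F(y) = -9*y²
m(B, H) = 4 - 4*B - 20*B*H (m(B, H) = -4*(((5*H)*B + B) - (3 + (⅓)*(-6))) = -4*((5*B*H + B) - (3 - 2)) = -4*((B + 5*B*H) - 1*1) = -4*((B + 5*B*H) - 1) = -4*(-1 + B + 5*B*H) = 4 - 4*B - 20*B*H)
(m(1*8 + 3, 84) - 28057)/(-50055 + F(-173)) = ((4 - 4*(1*8 + 3) - 20*(1*8 + 3)*84) - 28057)/(-50055 - 9*(-173)²) = ((4 - 4*(8 + 3) - 20*(8 + 3)*84) - 28057)/(-50055 - 9*29929) = ((4 - 4*11 - 20*11*84) - 28057)/(-50055 - 269361) = ((4 - 44 - 18480) - 28057)/(-319416) = (-18520 - 28057)*(-1/319416) = -46577*(-1/319416) = 46577/319416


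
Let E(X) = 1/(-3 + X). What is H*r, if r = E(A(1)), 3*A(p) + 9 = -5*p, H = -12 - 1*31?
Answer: 129/23 ≈ 5.6087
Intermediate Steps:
H = -43 (H = -12 - 31 = -43)
A(p) = -3 - 5*p/3 (A(p) = -3 + (-5*p)/3 = -3 - 5*p/3)
r = -3/23 (r = 1/(-3 + (-3 - 5/3*1)) = 1/(-3 + (-3 - 5/3)) = 1/(-3 - 14/3) = 1/(-23/3) = -3/23 ≈ -0.13043)
H*r = -43*(-3/23) = 129/23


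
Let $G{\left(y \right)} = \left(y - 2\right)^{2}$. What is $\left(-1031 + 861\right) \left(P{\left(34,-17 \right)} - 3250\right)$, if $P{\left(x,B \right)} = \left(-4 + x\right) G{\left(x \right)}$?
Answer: $-4669900$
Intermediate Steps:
$G{\left(y \right)} = \left(-2 + y\right)^{2}$
$P{\left(x,B \right)} = \left(-2 + x\right)^{2} \left(-4 + x\right)$ ($P{\left(x,B \right)} = \left(-4 + x\right) \left(-2 + x\right)^{2} = \left(-2 + x\right)^{2} \left(-4 + x\right)$)
$\left(-1031 + 861\right) \left(P{\left(34,-17 \right)} - 3250\right) = \left(-1031 + 861\right) \left(\left(-2 + 34\right)^{2} \left(-4 + 34\right) - 3250\right) = - 170 \left(32^{2} \cdot 30 - 3250\right) = - 170 \left(1024 \cdot 30 - 3250\right) = - 170 \left(30720 - 3250\right) = \left(-170\right) 27470 = -4669900$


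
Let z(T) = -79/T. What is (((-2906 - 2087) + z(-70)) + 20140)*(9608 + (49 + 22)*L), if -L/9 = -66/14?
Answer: 93676178567/490 ≈ 1.9118e+8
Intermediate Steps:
L = 297/7 (L = -(-594)/14 = -9*(-33/7) = 297/7 ≈ 42.429)
(((-2906 - 2087) + z(-70)) + 20140)*(9608 + (49 + 22)*L) = (((-2906 - 2087) - 79/(-70)) + 20140)*(9608 + (49 + 22)*(297/7)) = ((-4993 - 79*(-1/70)) + 20140)*(9608 + 71*(297/7)) = ((-4993 + 79/70) + 20140)*(9608 + 21087/7) = (-349431/70 + 20140)*(88343/7) = (1060369/70)*(88343/7) = 93676178567/490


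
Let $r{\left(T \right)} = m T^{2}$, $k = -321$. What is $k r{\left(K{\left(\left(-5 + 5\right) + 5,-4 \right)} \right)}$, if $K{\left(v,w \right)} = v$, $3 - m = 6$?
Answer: $24075$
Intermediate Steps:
$m = -3$ ($m = 3 - 6 = -3$)
$r{\left(T \right)} = - 3 T^{2}$
$k r{\left(K{\left(\left(-5 + 5\right) + 5,-4 \right)} \right)} = - 321 \left(- 3 \left(\left(-5 + 5\right) + 5\right)^{2}\right) = - 321 \left(- 3 \left(0 + 5\right)^{2}\right) = - 321 \left(- 3 \cdot 5^{2}\right) = - 321 \left(\left(-3\right) 25\right) = \left(-321\right) \left(-75\right) = 24075$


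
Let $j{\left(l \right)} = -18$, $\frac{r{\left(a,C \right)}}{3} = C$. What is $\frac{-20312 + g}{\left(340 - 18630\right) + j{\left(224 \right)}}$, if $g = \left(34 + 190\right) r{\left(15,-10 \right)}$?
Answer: $\frac{6758}{4577} \approx 1.4765$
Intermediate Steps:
$r{\left(a,C \right)} = 3 C$
$g = -6720$ ($g = \left(34 + 190\right) 3 \left(-10\right) = 224 \left(-30\right) = -6720$)
$\frac{-20312 + g}{\left(340 - 18630\right) + j{\left(224 \right)}} = \frac{-20312 - 6720}{\left(340 - 18630\right) - 18} = - \frac{27032}{\left(340 - 18630\right) - 18} = - \frac{27032}{-18290 - 18} = - \frac{27032}{-18308} = \left(-27032\right) \left(- \frac{1}{18308}\right) = \frac{6758}{4577}$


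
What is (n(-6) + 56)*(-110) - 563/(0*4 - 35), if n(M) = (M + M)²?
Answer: -769437/35 ≈ -21984.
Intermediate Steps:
n(M) = 4*M² (n(M) = (2*M)² = 4*M²)
(n(-6) + 56)*(-110) - 563/(0*4 - 35) = (4*(-6)² + 56)*(-110) - 563/(0*4 - 35) = (4*36 + 56)*(-110) - 563/(0 - 35) = (144 + 56)*(-110) - 563/(-35) = 200*(-110) - (-1)*563/35 = -22000 - 1*(-563/35) = -22000 + 563/35 = -769437/35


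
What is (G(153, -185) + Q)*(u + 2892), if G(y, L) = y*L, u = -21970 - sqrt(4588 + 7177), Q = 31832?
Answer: -67288106 - 3527*sqrt(11765) ≈ -6.7671e+7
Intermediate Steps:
u = -21970 - sqrt(11765) ≈ -22078.
G(y, L) = L*y
(G(153, -185) + Q)*(u + 2892) = (-185*153 + 31832)*((-21970 - sqrt(11765)) + 2892) = (-28305 + 31832)*(-19078 - sqrt(11765)) = 3527*(-19078 - sqrt(11765)) = -67288106 - 3527*sqrt(11765)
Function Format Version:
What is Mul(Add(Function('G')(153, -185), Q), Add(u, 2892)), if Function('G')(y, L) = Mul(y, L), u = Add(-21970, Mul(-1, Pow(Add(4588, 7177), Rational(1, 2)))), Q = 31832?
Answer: Add(-67288106, Mul(-3527, Pow(11765, Rational(1, 2)))) ≈ -6.7671e+7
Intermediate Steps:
u = Add(-21970, Mul(-1, Pow(11765, Rational(1, 2)))) ≈ -22078.
Function('G')(y, L) = Mul(L, y)
Mul(Add(Function('G')(153, -185), Q), Add(u, 2892)) = Mul(Add(Mul(-185, 153), 31832), Add(Add(-21970, Mul(-1, Pow(11765, Rational(1, 2)))), 2892)) = Mul(Add(-28305, 31832), Add(-19078, Mul(-1, Pow(11765, Rational(1, 2))))) = Mul(3527, Add(-19078, Mul(-1, Pow(11765, Rational(1, 2))))) = Add(-67288106, Mul(-3527, Pow(11765, Rational(1, 2))))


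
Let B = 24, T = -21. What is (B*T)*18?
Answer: -9072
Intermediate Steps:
(B*T)*18 = (24*(-21))*18 = -504*18 = -9072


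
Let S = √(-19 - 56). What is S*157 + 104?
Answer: 104 + 785*I*√3 ≈ 104.0 + 1359.7*I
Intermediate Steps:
S = 5*I*√3 (S = √(-75) = 5*I*√3 ≈ 8.6602*I)
S*157 + 104 = (5*I*√3)*157 + 104 = 785*I*√3 + 104 = 104 + 785*I*√3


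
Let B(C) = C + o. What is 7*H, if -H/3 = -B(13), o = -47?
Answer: -714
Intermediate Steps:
B(C) = -47 + C (B(C) = C - 47 = -47 + C)
H = -102 (H = -(-3)*(-47 + 13) = -(-3)*(-34) = -3*34 = -102)
7*H = 7*(-102) = -714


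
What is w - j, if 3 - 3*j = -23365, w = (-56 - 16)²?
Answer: -7816/3 ≈ -2605.3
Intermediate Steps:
w = 5184 (w = (-72)² = 5184)
j = 23368/3 (j = 1 - ⅓*(-23365) = 1 + 23365/3 = 23368/3 ≈ 7789.3)
w - j = 5184 - 1*23368/3 = 5184 - 23368/3 = -7816/3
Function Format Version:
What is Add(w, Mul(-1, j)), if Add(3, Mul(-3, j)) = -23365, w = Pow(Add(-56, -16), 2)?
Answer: Rational(-7816, 3) ≈ -2605.3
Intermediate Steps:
w = 5184 (w = Pow(-72, 2) = 5184)
j = Rational(23368, 3) (j = Add(1, Mul(Rational(-1, 3), -23365)) = Add(1, Rational(23365, 3)) = Rational(23368, 3) ≈ 7789.3)
Add(w, Mul(-1, j)) = Add(5184, Mul(-1, Rational(23368, 3))) = Add(5184, Rational(-23368, 3)) = Rational(-7816, 3)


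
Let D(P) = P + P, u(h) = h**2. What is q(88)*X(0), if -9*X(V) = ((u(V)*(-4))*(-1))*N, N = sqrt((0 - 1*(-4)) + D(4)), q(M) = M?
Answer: 0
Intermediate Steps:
D(P) = 2*P
N = 2*sqrt(3) (N = sqrt((0 - 1*(-4)) + 2*4) = sqrt((0 + 4) + 8) = sqrt(4 + 8) = sqrt(12) = 2*sqrt(3) ≈ 3.4641)
X(V) = -8*sqrt(3)*V**2/9 (X(V) = -(V**2*(-4))*(-1)*2*sqrt(3)/9 = --4*V**2*(-1)*2*sqrt(3)/9 = -4*V**2*2*sqrt(3)/9 = -8*sqrt(3)*V**2/9)
q(88)*X(0) = 88*(-8/9*sqrt(3)*0**2) = 88*(-8/9*sqrt(3)*0) = 88*0 = 0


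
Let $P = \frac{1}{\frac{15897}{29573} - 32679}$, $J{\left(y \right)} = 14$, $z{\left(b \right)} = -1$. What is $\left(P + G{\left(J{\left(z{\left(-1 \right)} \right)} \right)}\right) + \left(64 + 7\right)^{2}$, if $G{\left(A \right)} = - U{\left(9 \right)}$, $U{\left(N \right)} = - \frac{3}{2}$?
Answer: $\frac{2436536413826}{483200085} \approx 5042.5$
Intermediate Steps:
$U{\left(N \right)} = - \frac{3}{2}$ ($U{\left(N \right)} = \left(-3\right) \frac{1}{2} = - \frac{3}{2}$)
$G{\left(A \right)} = \frac{3}{2}$ ($G{\left(A \right)} = \left(-1\right) \left(- \frac{3}{2}\right) = \frac{3}{2}$)
$P = - \frac{29573}{966400170}$ ($P = \frac{1}{15897 \cdot \frac{1}{29573} - 32679} = \frac{1}{\frac{15897}{29573} - 32679} = \frac{1}{- \frac{966400170}{29573}} = - \frac{29573}{966400170} \approx -3.0601 \cdot 10^{-5}$)
$\left(P + G{\left(J{\left(z{\left(-1 \right)} \right)} \right)}\right) + \left(64 + 7\right)^{2} = \left(- \frac{29573}{966400170} + \frac{3}{2}\right) + \left(64 + 7\right)^{2} = \frac{724785341}{483200085} + 71^{2} = \frac{724785341}{483200085} + 5041 = \frac{2436536413826}{483200085}$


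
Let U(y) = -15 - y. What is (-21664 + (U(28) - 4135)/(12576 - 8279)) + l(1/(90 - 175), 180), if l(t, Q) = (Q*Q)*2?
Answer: 185351214/4297 ≈ 43135.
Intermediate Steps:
l(t, Q) = 2*Q**2 (l(t, Q) = Q**2*2 = 2*Q**2)
(-21664 + (U(28) - 4135)/(12576 - 8279)) + l(1/(90 - 175), 180) = (-21664 + ((-15 - 1*28) - 4135)/(12576 - 8279)) + 2*180**2 = (-21664 + ((-15 - 28) - 4135)/4297) + 2*32400 = (-21664 + (-43 - 4135)*(1/4297)) + 64800 = (-21664 - 4178*1/4297) + 64800 = (-21664 - 4178/4297) + 64800 = -93094386/4297 + 64800 = 185351214/4297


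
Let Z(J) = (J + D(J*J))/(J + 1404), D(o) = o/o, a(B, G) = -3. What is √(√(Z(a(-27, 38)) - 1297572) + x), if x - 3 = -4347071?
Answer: √(-8532429417468 + 1401*I*√2546875621974)/1401 ≈ 0.27317 + 2085.0*I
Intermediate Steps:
x = -4347068 (x = 3 - 4347071 = -4347068)
D(o) = 1
Z(J) = (1 + J)/(1404 + J) (Z(J) = (J + 1)/(J + 1404) = (1 + J)/(1404 + J))
√(√(Z(a(-27, 38)) - 1297572) + x) = √(√((1 - 3)/(1404 - 3) - 1297572) - 4347068) = √(√(-2/1401 - 1297572) - 4347068) = √(√(-1817898374/1401) - 4347068) = √(I*√2546875621974/1401 - 4347068) = √(-4347068 + I*√2546875621974/1401)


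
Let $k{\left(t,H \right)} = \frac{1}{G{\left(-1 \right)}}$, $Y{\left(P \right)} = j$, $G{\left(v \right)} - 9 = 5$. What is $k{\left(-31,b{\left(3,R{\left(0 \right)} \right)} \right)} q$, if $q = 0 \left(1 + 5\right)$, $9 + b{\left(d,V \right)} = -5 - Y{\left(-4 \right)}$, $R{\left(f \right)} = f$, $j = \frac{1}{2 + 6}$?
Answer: $0$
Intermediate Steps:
$G{\left(v \right)} = 14$ ($G{\left(v \right)} = 9 + 5 = 14$)
$j = \frac{1}{8} \approx 0.125$
$Y{\left(P \right)} = \frac{1}{8}$
$b{\left(d,V \right)} = - \frac{113}{8}$ ($b{\left(d,V \right)} = -9 - \frac{41}{8} = - \frac{113}{8}$)
$k{\left(t,H \right)} = \frac{1}{14}$
$q = 0$ ($q = 0 \cdot 6 = 0$)
$k{\left(-31,b{\left(3,R{\left(0 \right)} \right)} \right)} q = \frac{1}{14} \cdot 0 = 0$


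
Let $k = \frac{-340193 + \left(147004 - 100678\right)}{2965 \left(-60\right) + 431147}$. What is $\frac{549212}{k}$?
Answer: $- \frac{139086291364}{293867} \approx -4.733 \cdot 10^{5}$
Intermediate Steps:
$k = - \frac{293867}{253247}$ ($k = \frac{-340193 + \left(147004 - 100678\right)}{-177900 + 431147} = \frac{-340193 + 46326}{253247} = \left(-293867\right) \frac{1}{253247} = - \frac{293867}{253247} \approx -1.1604$)
$\frac{549212}{k} = \frac{549212}{- \frac{293867}{253247}} = 549212 \left(- \frac{253247}{293867}\right) = - \frac{139086291364}{293867}$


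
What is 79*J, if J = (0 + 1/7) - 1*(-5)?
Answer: 2844/7 ≈ 406.29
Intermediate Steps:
J = 36/7 (J = (0 + ⅐) + 5 = ⅐ + 5 = 36/7 ≈ 5.1429)
79*J = 79*(36/7) = 2844/7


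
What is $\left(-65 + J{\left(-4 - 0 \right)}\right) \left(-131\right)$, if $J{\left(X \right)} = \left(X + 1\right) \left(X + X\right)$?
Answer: $5371$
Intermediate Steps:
$J{\left(X \right)} = 2 X \left(1 + X\right)$ ($J{\left(X \right)} = \left(1 + X\right) 2 X = 2 X \left(1 + X\right)$)
$\left(-65 + J{\left(-4 - 0 \right)}\right) \left(-131\right) = \left(-65 + 2 \left(-4 - 0\right) \left(1 - 4\right)\right) \left(-131\right) = \left(-65 + 2 \left(-4 + 0\right) \left(1 + \left(-4 + 0\right)\right)\right) \left(-131\right) = \left(-65 + 2 \left(-4\right) \left(1 - 4\right)\right) \left(-131\right) = \left(-65 + 2 \left(-4\right) \left(-3\right)\right) \left(-131\right) = \left(-65 + 24\right) \left(-131\right) = \left(-41\right) \left(-131\right) = 5371$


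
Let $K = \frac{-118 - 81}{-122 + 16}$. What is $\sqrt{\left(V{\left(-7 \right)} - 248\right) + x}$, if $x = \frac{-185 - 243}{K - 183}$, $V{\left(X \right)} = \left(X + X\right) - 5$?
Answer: $\frac{i \sqrt{97545607235}}{19199} \approx 16.268 i$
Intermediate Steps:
$K = \frac{199}{106}$ ($K = - \frac{199}{-106} = \left(-199\right) \left(- \frac{1}{106}\right) = \frac{199}{106} \approx 1.8774$)
$V{\left(X \right)} = -5 + 2 X$ ($V{\left(X \right)} = 2 X - 5 = -5 + 2 X$)
$x = \frac{45368}{19199}$ ($x = \frac{-185 - 243}{\frac{199}{106} - 183} = - \frac{428}{- \frac{19199}{106}} = \left(-428\right) \left(- \frac{106}{19199}\right) = \frac{45368}{19199} \approx 2.363$)
$\sqrt{\left(V{\left(-7 \right)} - 248\right) + x} = \sqrt{\left(\left(-5 + 2 \left(-7\right)\right) - 248\right) + \frac{45368}{19199}} = \sqrt{\left(\left(-5 - 14\right) - 248\right) + \frac{45368}{19199}} = \sqrt{\left(-19 - 248\right) + \frac{45368}{19199}} = \sqrt{-267 + \frac{45368}{19199}} = \sqrt{- \frac{5080765}{19199}} = \frac{i \sqrt{97545607235}}{19199}$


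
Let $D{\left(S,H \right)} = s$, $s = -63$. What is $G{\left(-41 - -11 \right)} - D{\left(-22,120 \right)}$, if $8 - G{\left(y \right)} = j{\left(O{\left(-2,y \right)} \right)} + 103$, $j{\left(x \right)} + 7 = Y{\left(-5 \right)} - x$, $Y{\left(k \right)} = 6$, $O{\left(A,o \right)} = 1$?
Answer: $-30$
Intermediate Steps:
$j{\left(x \right)} = -1 - x$ ($j{\left(x \right)} = -7 - \left(-6 + x\right) = -1 - x$)
$G{\left(y \right)} = -93$ ($G{\left(y \right)} = 8 - \left(\left(-1 - 1\right) + 103\right) = 8 - \left(-2 + 103\right) = 8 - 101 = -93$)
$D{\left(S,H \right)} = -63$
$G{\left(-41 - -11 \right)} - D{\left(-22,120 \right)} = -93 - -63 = -93 + 63 = -30$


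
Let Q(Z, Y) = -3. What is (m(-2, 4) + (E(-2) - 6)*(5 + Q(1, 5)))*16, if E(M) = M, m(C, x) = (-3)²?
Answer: -112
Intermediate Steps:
m(C, x) = 9
(m(-2, 4) + (E(-2) - 6)*(5 + Q(1, 5)))*16 = (9 + (-2 - 6)*(5 - 3))*16 = (9 - 8*2)*16 = (9 - 16)*16 = -7*16 = -112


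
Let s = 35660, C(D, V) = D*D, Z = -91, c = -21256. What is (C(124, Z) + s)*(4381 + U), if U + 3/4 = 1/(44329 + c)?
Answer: 1719326443361/7691 ≈ 2.2355e+8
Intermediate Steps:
C(D, V) = D**2
U = -69215/92292 (U = -3/4 + 1/(44329 - 21256) = -3/4 + 1/23073 = -69215/92292 ≈ -0.74996)
(C(124, Z) + s)*(4381 + U) = (124**2 + 35660)*(4381 - 69215/92292) = (15376 + 35660)*(404262037/92292) = 51036*(404262037/92292) = 1719326443361/7691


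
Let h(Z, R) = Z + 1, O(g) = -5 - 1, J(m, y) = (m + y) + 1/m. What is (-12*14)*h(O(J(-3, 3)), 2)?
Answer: 840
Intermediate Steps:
J(m, y) = m + y + 1/m
O(g) = -6
h(Z, R) = 1 + Z
(-12*14)*h(O(J(-3, 3)), 2) = (-12*14)*(1 - 6) = -168*(-5) = 840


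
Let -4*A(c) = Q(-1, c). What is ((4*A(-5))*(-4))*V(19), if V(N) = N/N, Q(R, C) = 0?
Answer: 0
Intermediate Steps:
A(c) = 0 (A(c) = -¼*0 = 0)
V(N) = 1
((4*A(-5))*(-4))*V(19) = ((4*0)*(-4))*1 = (0*(-4))*1 = 0*1 = 0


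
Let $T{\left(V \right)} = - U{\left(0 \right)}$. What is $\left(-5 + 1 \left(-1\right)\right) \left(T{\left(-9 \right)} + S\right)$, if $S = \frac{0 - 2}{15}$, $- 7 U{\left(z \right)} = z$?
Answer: $\frac{4}{5} \approx 0.8$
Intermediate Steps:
$U{\left(z \right)} = - \frac{z}{7}$
$T{\left(V \right)} = 0$ ($T{\left(V \right)} = - \frac{\left(-1\right) 0}{7} = \left(-1\right) 0 = 0$)
$S = - \frac{2}{15}$ ($S = \left(0 - 2\right) \frac{1}{15} = \left(-2\right) \frac{1}{15} = - \frac{2}{15} \approx -0.13333$)
$\left(-5 + 1 \left(-1\right)\right) \left(T{\left(-9 \right)} + S\right) = \left(-5 + 1 \left(-1\right)\right) \left(0 - \frac{2}{15}\right) = \left(-5 - 1\right) \left(- \frac{2}{15}\right) = \left(-6\right) \left(- \frac{2}{15}\right) = \frac{4}{5}$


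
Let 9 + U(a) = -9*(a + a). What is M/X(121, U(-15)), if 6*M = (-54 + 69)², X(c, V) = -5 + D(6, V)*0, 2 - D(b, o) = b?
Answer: -15/2 ≈ -7.5000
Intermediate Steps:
D(b, o) = 2 - b
U(a) = -9 - 18*a (U(a) = -9 - 9*(a + a) = -9 - 18*a)
X(c, V) = -5 (X(c, V) = -5 + (2 - 1*6)*0 = -5 + (2 - 6)*0 = -5 - 4*0 = -5 + 0 = -5)
M = 75/2 (M = (-54 + 69)²/6 = (⅙)*15² = (⅙)*225 = 75/2 ≈ 37.500)
M/X(121, U(-15)) = (75/2)/(-5) = (75/2)*(-⅕) = -15/2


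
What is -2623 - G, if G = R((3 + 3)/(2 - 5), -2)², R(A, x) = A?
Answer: -2627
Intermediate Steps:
G = 4 (G = ((3 + 3)/(2 - 5))² = (6/(-3))² = (6*(-⅓))² = (-2)² = 4)
-2623 - G = -2623 - 1*4 = -2623 - 4 = -2627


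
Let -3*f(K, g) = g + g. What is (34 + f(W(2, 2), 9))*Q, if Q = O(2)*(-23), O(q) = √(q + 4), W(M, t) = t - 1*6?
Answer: -644*√6 ≈ -1577.5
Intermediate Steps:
W(M, t) = -6 + t (W(M, t) = t - 6 = -6 + t)
O(q) = √(4 + q)
Q = -23*√6 (Q = √(4 + 2)*(-23) = √6*(-23) = -23*√6 ≈ -56.338)
f(K, g) = -2*g/3 (f(K, g) = -(g + g)/3 = -2*g/3)
(34 + f(W(2, 2), 9))*Q = (34 - ⅔*9)*(-23*√6) = (34 - 6)*(-23*√6) = 28*(-23*√6) = -644*√6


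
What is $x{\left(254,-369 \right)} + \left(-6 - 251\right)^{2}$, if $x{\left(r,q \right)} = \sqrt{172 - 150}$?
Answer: $66049 + \sqrt{22} \approx 66054.0$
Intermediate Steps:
$x{\left(r,q \right)} = \sqrt{22}$
$x{\left(254,-369 \right)} + \left(-6 - 251\right)^{2} = \sqrt{22} + \left(-6 - 251\right)^{2} = \sqrt{22} + \left(-257\right)^{2} = \sqrt{22} + 66049 = 66049 + \sqrt{22}$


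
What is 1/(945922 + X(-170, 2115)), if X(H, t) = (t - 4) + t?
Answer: 1/950148 ≈ 1.0525e-6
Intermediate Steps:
X(H, t) = -4 + 2*t (X(H, t) = (-4 + t) + t = -4 + 2*t)
1/(945922 + X(-170, 2115)) = 1/(945922 + (-4 + 2*2115)) = 1/(945922 + (-4 + 4230)) = 1/(945922 + 4226) = 1/950148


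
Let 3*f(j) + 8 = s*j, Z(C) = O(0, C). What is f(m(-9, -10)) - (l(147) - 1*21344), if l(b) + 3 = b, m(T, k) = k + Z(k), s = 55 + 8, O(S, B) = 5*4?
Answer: 64222/3 ≈ 21407.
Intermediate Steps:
O(S, B) = 20
s = 63
Z(C) = 20
m(T, k) = 20 + k (m(T, k) = k + 20 = 20 + k)
l(b) = -3 + b
f(j) = -8/3 + 21*j (f(j) = -8/3 + (63*j)/3 = -8/3 + 21*j)
f(m(-9, -10)) - (l(147) - 1*21344) = (-8/3 + 21*(20 - 10)) - ((-3 + 147) - 1*21344) = (-8/3 + 21*10) - (144 - 21344) = (-8/3 + 210) - 1*(-21200) = 622/3 + 21200 = 64222/3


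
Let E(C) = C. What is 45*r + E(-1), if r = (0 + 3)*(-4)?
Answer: -541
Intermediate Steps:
r = -12 (r = 3*(-4) = -12)
45*r + E(-1) = 45*(-12) - 1 = -540 - 1 = -541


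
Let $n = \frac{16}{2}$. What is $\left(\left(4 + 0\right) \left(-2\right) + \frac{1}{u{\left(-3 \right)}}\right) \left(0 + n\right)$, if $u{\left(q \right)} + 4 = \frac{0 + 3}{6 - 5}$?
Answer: $-72$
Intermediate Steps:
$n = 8$ ($n = 16 \cdot \frac{1}{2} = 8$)
$u{\left(q \right)} = -1$ ($u{\left(q \right)} = -4 + \frac{0 + 3}{6 - 5} = -4 + \frac{3}{1} = -4 + 3 \cdot 1 = -4 + 3 = -1$)
$\left(\left(4 + 0\right) \left(-2\right) + \frac{1}{u{\left(-3 \right)}}\right) \left(0 + n\right) = \left(\left(4 + 0\right) \left(-2\right) + \frac{1}{-1}\right) \left(0 + 8\right) = \left(4 \left(-2\right) - 1\right) 8 = \left(-8 - 1\right) 8 = \left(-9\right) 8 = -72$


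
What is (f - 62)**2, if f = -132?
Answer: 37636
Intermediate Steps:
(f - 62)**2 = (-132 - 62)**2 = (-194)**2 = 37636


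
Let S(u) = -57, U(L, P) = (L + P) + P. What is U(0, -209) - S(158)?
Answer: -361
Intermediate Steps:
U(L, P) = L + 2*P
U(0, -209) - S(158) = (0 + 2*(-209)) - 1*(-57) = (0 - 418) + 57 = -418 + 57 = -361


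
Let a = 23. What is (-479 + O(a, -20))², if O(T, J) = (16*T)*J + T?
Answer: 61089856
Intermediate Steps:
O(T, J) = T + 16*J*T (O(T, J) = 16*J*T + T = T + 16*J*T)
(-479 + O(a, -20))² = (-479 + 23*(1 + 16*(-20)))² = (-479 + 23*(1 - 320))² = (-479 + 23*(-319))² = (-479 - 7337)² = (-7816)² = 61089856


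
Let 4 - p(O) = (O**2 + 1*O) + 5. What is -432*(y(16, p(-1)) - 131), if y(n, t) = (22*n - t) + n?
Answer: -102816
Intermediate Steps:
p(O) = -1 - O - O**2 (p(O) = 4 - ((O**2 + 1*O) + 5) = 4 - ((O**2 + O) + 5) = 4 - ((O + O**2) + 5) = 4 - (5 + O + O**2) = 4 + (-5 - O - O**2) = -1 - O - O**2)
y(n, t) = -t + 23*n (y(n, t) = (-t + 22*n) + n = -t + 23*n)
-432*(y(16, p(-1)) - 131) = -432*((-(-1 - 1*(-1) - 1*(-1)**2) + 23*16) - 131) = -432*((-(-1 + 1 - 1*1) + 368) - 131) = -432*((-(-1 + 1 - 1) + 368) - 131) = -432*((-1*(-1) + 368) - 131) = -432*((1 + 368) - 131) = -432*(369 - 131) = -432*238 = -102816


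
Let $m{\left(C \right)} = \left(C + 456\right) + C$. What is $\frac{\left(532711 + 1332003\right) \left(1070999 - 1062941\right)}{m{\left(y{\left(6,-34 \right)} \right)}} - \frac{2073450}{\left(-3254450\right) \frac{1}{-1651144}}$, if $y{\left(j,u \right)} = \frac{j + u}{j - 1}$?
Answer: $\frac{1184453154714069}{36189484} \approx 3.2729 \cdot 10^{7}$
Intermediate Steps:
$y{\left(j,u \right)} = \frac{j + u}{-1 + j}$
$m{\left(C \right)} = 456 + 2 C$ ($m{\left(C \right)} = \left(456 + C\right) + C = 456 + 2 C$)
$\frac{\left(532711 + 1332003\right) \left(1070999 - 1062941\right)}{m{\left(y{\left(6,-34 \right)} \right)}} - \frac{2073450}{\left(-3254450\right) \frac{1}{-1651144}} = \frac{\left(532711 + 1332003\right) \left(1070999 - 1062941\right)}{456 + 2 \frac{6 - 34}{-1 + 6}} - \frac{2073450}{\left(-3254450\right) \frac{1}{-1651144}} = \frac{1864714 \cdot 8058}{456 + 2 \cdot \frac{1}{5} \left(-28\right)} - \frac{2073450}{\left(-3254450\right) \left(- \frac{1}{1651144}\right)} = \frac{15025865412}{456 + 2 \cdot \frac{1}{5} \left(-28\right)} - \frac{2073450}{\frac{1627225}{825572}} = \frac{15025865412}{456 + 2 \left(- \frac{28}{5}\right)} - \frac{68471290536}{65089} = \frac{15025865412}{456 - \frac{56}{5}} - \frac{68471290536}{65089} = \frac{15025865412}{\frac{2224}{5}} - \frac{68471290536}{65089} = 15025865412 \cdot \frac{5}{2224} - \frac{68471290536}{65089} = \frac{18782331765}{556} - \frac{68471290536}{65089} = \frac{1184453154714069}{36189484}$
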